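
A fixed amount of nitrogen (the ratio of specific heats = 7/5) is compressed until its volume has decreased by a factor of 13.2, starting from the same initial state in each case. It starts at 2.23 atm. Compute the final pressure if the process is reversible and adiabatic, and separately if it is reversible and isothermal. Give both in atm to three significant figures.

Isothermal: P₂ = P₁(V₁/V₂) = 2.23×13.2 = 29.44 atm.
Adiabatic: P₂ = P₁(V₁/V₂)^γ = 2.23×13.2^(7/5) = 82.62 atm.

adiabatic: 82.6 atm; isothermal: 29.4 atm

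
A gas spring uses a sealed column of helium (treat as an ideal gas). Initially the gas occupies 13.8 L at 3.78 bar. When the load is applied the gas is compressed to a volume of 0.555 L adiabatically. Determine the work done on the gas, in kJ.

γ = 5/3 for a monatomic ideal gas.
P₂ = P₁(V₁/V₂)^γ = 3.78×(13.8/0.555)^(5/3) = 800.7 bar.
For a reversible adiabat, W_by_gas = (P₁V₁ − P₂V₂)/(γ−1).
W_by = (378000×0.0138 − 8.007×10^7×0.000555) / (2/3) = -58830 J.
W_on_gas = −W_by = 58830 J.

W ≈ 58.8 kJ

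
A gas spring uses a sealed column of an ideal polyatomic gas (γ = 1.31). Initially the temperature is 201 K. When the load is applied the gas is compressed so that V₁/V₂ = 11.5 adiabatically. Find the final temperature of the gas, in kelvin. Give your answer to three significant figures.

T₂ ≈ 429 K

For a reversible adiabat TV^(γ−1) is constant, so T₂ = T₁ (V₁/V₂)^(γ−1).
T₂ = 201 × 11.5^(0.31) = 428.6 K.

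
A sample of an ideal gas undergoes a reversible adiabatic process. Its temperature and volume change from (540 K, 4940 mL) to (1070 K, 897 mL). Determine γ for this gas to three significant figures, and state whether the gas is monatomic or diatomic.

γ ≈ 1.40; diatomic

TV^(γ−1) = const ⇒ γ − 1 = ln(T₂/T₁) / ln(V₁/V₂).
γ = 1 + ln(1070/540) / ln(4940/897) = 1.401.
γ ≈ 1.40 is close to 7/5, so the gas is diatomic.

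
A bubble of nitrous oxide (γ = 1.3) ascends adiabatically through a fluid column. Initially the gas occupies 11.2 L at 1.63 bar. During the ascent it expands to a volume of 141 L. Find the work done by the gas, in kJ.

P₂ = P₁(V₁/V₂)^γ = 1.63×(11.2/141)^(1.3) = 0.06056 bar.
For a reversible adiabat, W_by_gas = (P₁V₁ − P₂V₂)/(γ−1).
W_by = (163000×0.0112 − 6056×0.141) / (0.3) = 3239 J.

W ≈ 3.24 kJ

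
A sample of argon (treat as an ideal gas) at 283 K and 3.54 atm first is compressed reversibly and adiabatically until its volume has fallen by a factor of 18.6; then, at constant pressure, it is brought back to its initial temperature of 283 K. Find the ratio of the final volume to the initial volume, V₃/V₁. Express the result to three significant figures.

V₃/V₁ ≈ 0.00766

For a monatomic ideal gas γ = 5/3.
Adiabatic step: V₂/V₁ = 0.05376; T₂ = T₁·18.6^(2/3) = 1987 K.
Isobaric step: V₃/V₂ = T₃/T₂ = 283/1987.
V₃/V₁ = (V₂/V₁)(V₃/V₂) = 0.05376 × (283/1987) = 0.007659.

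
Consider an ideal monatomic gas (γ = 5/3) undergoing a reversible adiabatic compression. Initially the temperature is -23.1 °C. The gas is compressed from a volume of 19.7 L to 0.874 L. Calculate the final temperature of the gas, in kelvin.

T₂ ≈ 2000 K

For a reversible adiabat TV^(γ−1) is constant, so T₂ = T₁ (V₁/V₂)^(γ−1).
T₁ = -23.1 °C = 250 K.
T₂ = 250 × (19.7/0.874)^(2/3) = 1995 K.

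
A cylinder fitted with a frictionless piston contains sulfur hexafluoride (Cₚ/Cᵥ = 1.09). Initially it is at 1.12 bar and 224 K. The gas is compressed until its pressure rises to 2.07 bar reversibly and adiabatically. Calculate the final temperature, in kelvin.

Along an adiabat T P^((1−γ)/γ) is constant, so T₂ = T₁ (P₂/P₁)^((γ−1)/γ).
T₂ = 224 × (2.07/1.12)^(0.0826) = 235.7 K.

T₂ ≈ 236 K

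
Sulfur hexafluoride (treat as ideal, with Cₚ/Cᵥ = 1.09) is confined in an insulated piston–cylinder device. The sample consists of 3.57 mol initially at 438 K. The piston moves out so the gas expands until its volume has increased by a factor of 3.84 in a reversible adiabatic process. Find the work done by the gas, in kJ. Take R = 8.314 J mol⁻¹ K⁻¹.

W ≈ 16.5 kJ

Adiabatic: T₁V₁^(γ−1) = T₂V₂^(γ−1) ⇒ T₂ = T₁ (V₁/V₂)^(γ−1).
T₂ = 438 × (1/3.84)^(0.09) = 388 K.
Q = 0, so ΔU = W_on_gas = nCᵥΔT with Cᵥ = R/(γ−1) = 92.38 J/(mol·K).
ΔU = 3.57 × 92.38 × (388 − 438) = -16470 J.
Work done by the gas = −ΔU = 16470 J.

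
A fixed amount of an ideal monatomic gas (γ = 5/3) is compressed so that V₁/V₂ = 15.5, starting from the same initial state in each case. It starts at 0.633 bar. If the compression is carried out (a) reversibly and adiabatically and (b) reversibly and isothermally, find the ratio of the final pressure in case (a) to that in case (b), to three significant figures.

P_adiabatic / P_isothermal ≈ 6.22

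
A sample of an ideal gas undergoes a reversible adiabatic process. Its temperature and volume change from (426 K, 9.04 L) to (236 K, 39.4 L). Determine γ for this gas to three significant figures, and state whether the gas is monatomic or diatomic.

γ ≈ 1.40; diatomic

TV^(γ−1) = const ⇒ γ − 1 = ln(T₂/T₁) / ln(V₁/V₂).
γ = 1 + ln(236/426) / ln(9.04/39.4) = 1.401.
γ ≈ 1.40 is close to 7/5, so the gas is diatomic.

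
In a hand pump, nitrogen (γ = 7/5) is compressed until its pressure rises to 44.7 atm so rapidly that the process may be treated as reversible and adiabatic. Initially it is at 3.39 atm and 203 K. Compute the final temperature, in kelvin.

Adiabatic: T₂/T₁ = (P₂/P₁)^((γ−1)/γ).
T₂ = 203 × (44.7/3.39)^(2/7) = 424.2 K.

T₂ ≈ 424 K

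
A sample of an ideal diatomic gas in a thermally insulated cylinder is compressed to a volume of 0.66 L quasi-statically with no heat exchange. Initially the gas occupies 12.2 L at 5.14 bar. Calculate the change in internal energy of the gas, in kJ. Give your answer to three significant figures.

ΔU ≈ 34.7 kJ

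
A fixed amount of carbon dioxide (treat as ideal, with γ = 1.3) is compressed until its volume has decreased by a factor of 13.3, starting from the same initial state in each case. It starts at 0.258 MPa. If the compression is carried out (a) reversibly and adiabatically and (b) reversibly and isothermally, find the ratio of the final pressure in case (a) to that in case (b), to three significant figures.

P_adiabatic / P_isothermal ≈ 2.17

Isothermal: P_b = P₁(V₁/V₂) = 0.258×13.3.
Adiabatic: P_a = P₁(V₁/V₂)^γ = 0.258×13.3^(1.3).
P_a/P_b = (V₁/V₂)^(γ−1) = 13.3^(0.3) = 2.173.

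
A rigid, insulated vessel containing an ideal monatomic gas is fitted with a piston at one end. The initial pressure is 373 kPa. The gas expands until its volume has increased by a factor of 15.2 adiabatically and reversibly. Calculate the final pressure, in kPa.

Since PV^γ is constant along a reversible adiabat, P₂ = P₁ (V₁/V₂)^γ.
For a monatomic ideal gas γ = 5/3.
P₂ = 373 × (1/15.2)^(5/3) = 3.999 kPa.

P₂ ≈ 4.00 kPa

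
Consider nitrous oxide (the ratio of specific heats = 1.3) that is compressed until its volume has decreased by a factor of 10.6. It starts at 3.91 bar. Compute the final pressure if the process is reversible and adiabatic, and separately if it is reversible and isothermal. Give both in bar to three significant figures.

Isothermal: P₂ = P₁(V₁/V₂) = 3.91×10.6 = 41.45 bar.
Adiabatic: P₂ = P₁(V₁/V₂)^γ = 3.91×10.6^(1.3) = 84.15 bar.

adiabatic: 84.2 bar; isothermal: 41.4 bar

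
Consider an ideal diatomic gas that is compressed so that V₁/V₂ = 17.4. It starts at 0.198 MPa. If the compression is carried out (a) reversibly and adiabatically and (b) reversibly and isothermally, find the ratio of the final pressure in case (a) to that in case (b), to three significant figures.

For a diatomic ideal gas γ = 7/5.
Isothermal: P_b = P₁(V₁/V₂) = 0.198×17.4.
Adiabatic: P_a = P₁(V₁/V₂)^γ = 0.198×17.4^(7/5).
P_a/P_b = (V₁/V₂)^(γ−1) = 17.4^(2/5) = 3.135.

P_adiabatic / P_isothermal ≈ 3.13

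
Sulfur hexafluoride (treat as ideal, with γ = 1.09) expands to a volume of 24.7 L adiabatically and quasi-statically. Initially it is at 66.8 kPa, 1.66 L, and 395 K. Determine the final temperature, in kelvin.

For a reversible adiabat TV^(γ−1) is constant, so T₂ = T₁ (V₁/V₂)^(γ−1).
T₂ = 395 × (1.66/24.7)^(0.09) = 309.8 K.

T₂ ≈ 310 K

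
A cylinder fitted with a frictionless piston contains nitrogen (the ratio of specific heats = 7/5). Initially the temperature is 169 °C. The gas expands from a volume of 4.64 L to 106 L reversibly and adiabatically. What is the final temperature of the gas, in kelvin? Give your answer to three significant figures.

Adiabatic: T₁V₁^(γ−1) = T₂V₂^(γ−1) ⇒ T₂ = T₁ (V₁/V₂)^(γ−1).
T₁ = 169 °C = 442.1 K.
T₂ = 442.1 × (4.64/106)^(2/5) = 126.5 K.

T₂ ≈ 126 K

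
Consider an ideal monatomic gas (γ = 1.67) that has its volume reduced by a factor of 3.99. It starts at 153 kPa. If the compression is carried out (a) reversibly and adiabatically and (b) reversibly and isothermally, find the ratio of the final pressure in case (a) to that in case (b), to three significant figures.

Isothermal: P_b = P₁(V₁/V₂) = 153×3.99.
Adiabatic: P_a = P₁(V₁/V₂)^γ = 153×3.99^(1.67).
P_a/P_b = (V₁/V₂)^(γ−1) = 3.99^(0.67) = 2.527.

P_adiabatic / P_isothermal ≈ 2.53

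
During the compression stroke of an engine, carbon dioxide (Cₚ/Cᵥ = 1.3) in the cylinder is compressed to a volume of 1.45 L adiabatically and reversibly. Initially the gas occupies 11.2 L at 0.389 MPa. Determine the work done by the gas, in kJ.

W ≈ -12.3 kJ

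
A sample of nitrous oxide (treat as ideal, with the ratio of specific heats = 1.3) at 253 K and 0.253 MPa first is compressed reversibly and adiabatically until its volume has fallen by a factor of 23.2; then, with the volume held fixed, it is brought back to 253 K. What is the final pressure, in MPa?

Adiabatic step (PV^γ = const): P₂ = 0.253×23.2^(1.3) = 15.07 MPa; T₂ = 253×23.2^(0.3) = 649.8 K.
Isochoric: P₃ = P₂(T₃/T₂) = 15.07 × (253/649.8) = 5.87 MPa.

P₃ ≈ 5.87 MPa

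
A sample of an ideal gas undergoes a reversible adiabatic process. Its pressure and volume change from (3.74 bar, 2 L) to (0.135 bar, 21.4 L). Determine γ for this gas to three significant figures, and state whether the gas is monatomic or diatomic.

γ ≈ 1.40; diatomic

PV^γ = const ⇒ γ = ln(P₂/P₁) / ln(V₁/V₂).
γ = ln(0.135/3.74) / ln(2/21.4) = 1.401.
γ ≈ 1.40 is close to 7/5, so the gas is diatomic.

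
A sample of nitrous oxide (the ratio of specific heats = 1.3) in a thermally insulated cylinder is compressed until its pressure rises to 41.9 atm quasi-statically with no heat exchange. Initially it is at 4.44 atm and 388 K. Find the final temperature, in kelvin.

Along an adiabat T P^((1−γ)/γ) is constant, so T₂ = T₁ (P₂/P₁)^((γ−1)/γ).
T₂ = 388 × (41.9/4.44)^(0.231) = 651.3 K.

T₂ ≈ 651 K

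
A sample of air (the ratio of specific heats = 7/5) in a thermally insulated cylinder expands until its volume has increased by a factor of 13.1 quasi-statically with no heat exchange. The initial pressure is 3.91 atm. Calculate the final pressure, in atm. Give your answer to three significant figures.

P₂ ≈ 0.107 atm

Since PV^γ is constant along a reversible adiabat, P₂ = P₁ (V₁/V₂)^γ.
P₂ = 3.91 × (1/13.1)^(7/5) = 0.1067 atm.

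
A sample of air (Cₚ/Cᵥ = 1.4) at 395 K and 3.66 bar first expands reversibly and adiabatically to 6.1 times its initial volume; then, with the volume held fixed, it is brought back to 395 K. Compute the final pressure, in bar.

Adiabatic step (PV^γ = const): P₂ = 3.66×(1/6.1)^(1.4) = 0.2911 bar; T₂ = 395×(1/6.1)^(0.4) = 191.6 K.
Isochoric: P₃ = P₂(T₃/T₂) = 0.2911 × (395/191.6) = 0.6 bar.

P₃ ≈ 0.600 bar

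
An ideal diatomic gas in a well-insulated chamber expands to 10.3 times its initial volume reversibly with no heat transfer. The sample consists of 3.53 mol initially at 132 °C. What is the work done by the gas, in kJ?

For a reversible adiabat TV^(γ−1) is constant, so T₂ = T₁ (V₁/V₂)^(γ−1).
γ = 7/5 for a diatomic ideal gas, so γ−1 = 2/5.
T₁ = 132 °C = 405.1 K.
T₂ = 405.1 × (1/10.3)^(2/5) = 159.4 K.
Q = 0, so ΔU = W_on_gas = nCᵥΔT with Cᵥ = R/(γ−1) = 20.79 J/(mol·K).
ΔU = 3.53 × 20.79 × (159.4 − 405.1) = -18030 J.
Work done by the gas = −ΔU = 18030 J.

W ≈ 18.0 kJ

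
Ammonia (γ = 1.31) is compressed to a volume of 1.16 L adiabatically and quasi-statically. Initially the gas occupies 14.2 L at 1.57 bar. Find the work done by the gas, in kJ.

W ≈ -8.44 kJ

P₂ = P₁(V₁/V₂)^γ = 1.57×(14.2/1.16)^(1.31) = 41.78 bar.
For a reversible adiabat, W_by_gas = (P₁V₁ − P₂V₂)/(γ−1).
W_by = (157000×0.0142 − 4.178×10^6×0.00116) / (0.31) = -8442 J.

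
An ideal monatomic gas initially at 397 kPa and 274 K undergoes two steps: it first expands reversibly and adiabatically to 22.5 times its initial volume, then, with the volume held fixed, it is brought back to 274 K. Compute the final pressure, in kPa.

For a monatomic ideal gas γ = 5/3.
Adiabatic step (PV^γ = const): P₂ = 397×(1/22.5)^(5/3) = 2.214 kPa; T₂ = 274×(1/22.5)^(2/3) = 34.38 K.
Isochoric: P₃ = P₂(T₃/T₂) = 2.214 × (274/34.38) = 17.64 kPa.

P₃ ≈ 17.6 kPa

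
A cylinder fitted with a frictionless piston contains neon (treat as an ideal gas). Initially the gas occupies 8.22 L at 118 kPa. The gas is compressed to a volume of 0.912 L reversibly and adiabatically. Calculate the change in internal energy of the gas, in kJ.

ΔU ≈ 4.85 kJ

γ = 5/3 for a monatomic ideal gas.
P₂ = P₁(V₁/V₂)^γ = 118×(8.22/0.912)^(5/3) = 4606 kPa.
For a reversible adiabat, W_by_gas = (P₁V₁ − P₂V₂)/(γ−1).
W_by = (118000×0.00822 − 4.606×10^6×0.000912) / (2/3) = -4846 J.
Q = 0 ⇒ ΔU = −W_by = 4846 J.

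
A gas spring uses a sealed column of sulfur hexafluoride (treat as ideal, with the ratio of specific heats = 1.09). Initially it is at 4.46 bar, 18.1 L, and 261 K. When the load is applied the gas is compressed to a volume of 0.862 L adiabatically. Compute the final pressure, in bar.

P₂ ≈ 123 bar

Adiabatic: P₁V₁^γ = P₂V₂^γ ⇒ P₂ = P₁ (V₁/V₂)^γ.
P₂ = 4.46 × (18.1/0.862)^(1.09) = 123.2 bar.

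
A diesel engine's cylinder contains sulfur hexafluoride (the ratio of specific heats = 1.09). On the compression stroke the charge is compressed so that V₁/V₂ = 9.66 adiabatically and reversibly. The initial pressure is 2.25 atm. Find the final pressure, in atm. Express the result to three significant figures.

P₂ ≈ 26.7 atm

Adiabatic: P₁V₁^γ = P₂V₂^γ ⇒ P₂ = P₁ (V₁/V₂)^γ.
P₂ = 2.25 × 9.66^(1.09) = 26.66 atm.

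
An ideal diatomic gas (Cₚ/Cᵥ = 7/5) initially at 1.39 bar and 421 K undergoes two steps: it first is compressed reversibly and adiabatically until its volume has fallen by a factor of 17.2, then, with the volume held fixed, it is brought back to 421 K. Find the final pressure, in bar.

Adiabatic step (PV^γ = const): P₂ = 1.39×17.2^(7/5) = 74.6 bar; T₂ = 421×17.2^(2/5) = 1314 K.
Isochoric: P₃ = P₂(T₃/T₂) = 74.6 × (421/1314) = 23.91 bar.

P₃ ≈ 23.9 bar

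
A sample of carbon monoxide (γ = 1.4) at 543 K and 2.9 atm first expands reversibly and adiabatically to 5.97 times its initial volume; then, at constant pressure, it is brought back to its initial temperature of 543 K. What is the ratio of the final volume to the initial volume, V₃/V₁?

V₃/V₁ ≈ 12.2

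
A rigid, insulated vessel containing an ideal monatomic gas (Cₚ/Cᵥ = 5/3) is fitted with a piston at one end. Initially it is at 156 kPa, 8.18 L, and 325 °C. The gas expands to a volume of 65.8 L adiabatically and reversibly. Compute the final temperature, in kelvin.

T₂ ≈ 149 K

For a reversible adiabat TV^(γ−1) is constant, so T₂ = T₁ (V₁/V₂)^(γ−1).
T₁ = 325 °C = 598.1 K.
T₂ = 598.1 × (8.18/65.8)^(2/3) = 149 K.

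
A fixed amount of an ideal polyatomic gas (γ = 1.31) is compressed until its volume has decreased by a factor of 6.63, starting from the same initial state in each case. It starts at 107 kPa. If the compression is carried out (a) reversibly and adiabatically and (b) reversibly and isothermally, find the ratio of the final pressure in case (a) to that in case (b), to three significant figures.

Isothermal: P_b = P₁(V₁/V₂) = 107×6.63.
Adiabatic: P_a = P₁(V₁/V₂)^γ = 107×6.63^(1.31).
P_a/P_b = (V₁/V₂)^(γ−1) = 6.63^(0.31) = 1.798.

P_adiabatic / P_isothermal ≈ 1.80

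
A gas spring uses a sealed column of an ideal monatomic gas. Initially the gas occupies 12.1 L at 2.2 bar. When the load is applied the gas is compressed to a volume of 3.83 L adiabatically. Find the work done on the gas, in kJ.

γ = 5/3 for a monatomic ideal gas.
P₂ = P₁(V₁/V₂)^γ = 2.2×(12.1/3.83)^(5/3) = 14.96 bar.
For a reversible adiabat, W_by_gas = (P₁V₁ − P₂V₂)/(γ−1).
W_by = (220000×0.0121 − 1.496×10^6×0.00383) / (2/3) = -4604 J.
W_on_gas = −W_by = 4604 J.

W ≈ 4.60 kJ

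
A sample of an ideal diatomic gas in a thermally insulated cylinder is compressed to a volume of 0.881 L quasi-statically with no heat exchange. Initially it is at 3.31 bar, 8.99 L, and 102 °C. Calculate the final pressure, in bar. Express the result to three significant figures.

Adiabatic: P₁V₁^γ = P₂V₂^γ ⇒ P₂ = P₁ (V₁/V₂)^γ.
γ = 7/5 for a diatomic ideal gas.
P₂ = 3.31 × (8.99/0.881)^(7/5) = 85.53 bar.

P₂ ≈ 85.5 bar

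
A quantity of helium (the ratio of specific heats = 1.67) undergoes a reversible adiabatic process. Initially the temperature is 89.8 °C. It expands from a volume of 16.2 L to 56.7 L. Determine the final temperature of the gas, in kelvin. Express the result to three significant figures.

T₂ ≈ 157 K

For a reversible adiabat TV^(γ−1) is constant, so T₂ = T₁ (V₁/V₂)^(γ−1).
T₁ = 89.8 °C = 362.9 K.
T₂ = 362.9 × (16.2/56.7)^(0.67) = 156.8 K.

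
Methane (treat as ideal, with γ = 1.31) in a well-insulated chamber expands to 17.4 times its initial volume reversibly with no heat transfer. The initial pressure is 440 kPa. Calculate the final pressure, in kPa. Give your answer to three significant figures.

Adiabatic: P₁V₁^γ = P₂V₂^γ ⇒ P₂ = P₁ (V₁/V₂)^γ.
P₂ = 440 × (1/17.4)^(1.31) = 10.43 kPa.

P₂ ≈ 10.4 kPa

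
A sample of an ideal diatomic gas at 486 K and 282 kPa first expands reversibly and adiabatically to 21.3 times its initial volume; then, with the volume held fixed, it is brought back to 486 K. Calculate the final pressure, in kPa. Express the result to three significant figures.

P₃ ≈ 13.2 kPa

For a diatomic ideal gas γ = 7/5.
Adiabatic step (PV^γ = const): P₂ = 282×(1/21.3)^(7/5) = 3.895 kPa; T₂ = 486×(1/21.3)^(2/5) = 143 K.
Isochoric: P₃ = P₂(T₃/T₂) = 3.895 × (486/143) = 13.24 kPa.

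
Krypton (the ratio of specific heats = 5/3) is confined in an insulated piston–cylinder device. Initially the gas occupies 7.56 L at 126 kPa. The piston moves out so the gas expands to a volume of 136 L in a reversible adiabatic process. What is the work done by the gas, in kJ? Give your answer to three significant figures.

W ≈ 1.22 kJ

P₂ = P₁(V₁/V₂)^γ = 126×(7.56/136)^(5/3) = 1.02 kPa.
For a reversible adiabat, W_by_gas = (P₁V₁ − P₂V₂)/(γ−1).
W_by = (126000×0.00756 − 1020×0.136) / (2/3) = 1221 J.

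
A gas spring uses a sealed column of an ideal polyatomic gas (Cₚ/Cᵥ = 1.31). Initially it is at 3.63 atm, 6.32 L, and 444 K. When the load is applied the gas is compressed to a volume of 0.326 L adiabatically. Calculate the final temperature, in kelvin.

T₂ ≈ 1110 K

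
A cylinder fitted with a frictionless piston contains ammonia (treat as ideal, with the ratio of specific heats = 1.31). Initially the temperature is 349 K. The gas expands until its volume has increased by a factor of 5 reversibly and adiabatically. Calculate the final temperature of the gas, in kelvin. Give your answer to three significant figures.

Adiabatic: T₁V₁^(γ−1) = T₂V₂^(γ−1) ⇒ T₂ = T₁ (V₁/V₂)^(γ−1).
T₂ = 349 × (1/5)^(0.31) = 211.9 K.

T₂ ≈ 212 K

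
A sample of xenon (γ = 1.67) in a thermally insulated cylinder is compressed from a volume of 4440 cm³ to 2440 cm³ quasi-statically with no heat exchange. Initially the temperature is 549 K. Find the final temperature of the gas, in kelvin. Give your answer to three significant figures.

T₂ ≈ 820 K

For a reversible adiabat TV^(γ−1) is constant, so T₂ = T₁ (V₁/V₂)^(γ−1).
T₂ = 549 × (4440/2440)^(0.67) = 819.9 K.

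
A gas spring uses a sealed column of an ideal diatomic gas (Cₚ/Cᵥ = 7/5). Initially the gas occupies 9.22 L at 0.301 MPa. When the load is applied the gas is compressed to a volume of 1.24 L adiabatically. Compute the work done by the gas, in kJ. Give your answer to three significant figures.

P₂ = P₁(V₁/V₂)^γ = 0.301×(9.22/1.24)^(7/5) = 4.993 MPa.
For a reversible adiabat, W_by_gas = (P₁V₁ − P₂V₂)/(γ−1).
W_by = (301000×0.00922 − 4.993×10^6×0.00124) / (2/5) = -8542 J.

W ≈ -8.54 kJ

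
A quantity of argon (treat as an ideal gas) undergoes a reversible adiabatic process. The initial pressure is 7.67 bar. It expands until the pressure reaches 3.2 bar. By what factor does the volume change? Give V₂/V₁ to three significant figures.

From PV^γ = const, V₂/V₁ = (P₁/P₂)^(1/γ).
For a monatomic ideal gas γ = 5/3.
V₂/V₁ = (7.67/3.2)^(3/5) = 1.69.

V₂/V₁ ≈ 1.69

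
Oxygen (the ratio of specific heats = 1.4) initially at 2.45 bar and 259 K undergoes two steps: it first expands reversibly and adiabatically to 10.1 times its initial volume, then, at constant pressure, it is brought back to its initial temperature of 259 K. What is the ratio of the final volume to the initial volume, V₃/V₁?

V₃/V₁ ≈ 25.5

Adiabatic step: V₂/V₁ = 10.1; T₂ = T₁·(1/10.1)^(0.4) = 102.7 K.
Isobaric step: V₃/V₂ = T₃/T₂ = 259/102.7.
V₃/V₁ = (V₂/V₁)(V₃/V₂) = 10.1 × (259/102.7) = 25.47.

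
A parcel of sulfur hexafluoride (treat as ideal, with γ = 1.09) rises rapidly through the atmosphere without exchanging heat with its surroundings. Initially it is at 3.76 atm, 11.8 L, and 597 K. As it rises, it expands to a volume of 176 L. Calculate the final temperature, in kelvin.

For a reversible adiabat TV^(γ−1) is constant, so T₂ = T₁ (V₁/V₂)^(γ−1).
T₂ = 597 × (11.8/176)^(0.09) = 468.1 K.

T₂ ≈ 468 K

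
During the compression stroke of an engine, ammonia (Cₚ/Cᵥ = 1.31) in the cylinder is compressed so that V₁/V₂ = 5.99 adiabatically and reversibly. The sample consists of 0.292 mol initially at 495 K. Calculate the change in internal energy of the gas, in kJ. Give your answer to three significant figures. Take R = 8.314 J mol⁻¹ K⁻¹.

ΔU ≈ 2.88 kJ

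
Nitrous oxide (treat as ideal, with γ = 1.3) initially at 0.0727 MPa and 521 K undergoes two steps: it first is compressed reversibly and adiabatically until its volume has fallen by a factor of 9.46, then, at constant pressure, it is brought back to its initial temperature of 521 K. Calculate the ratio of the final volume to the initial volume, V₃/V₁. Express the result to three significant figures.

Adiabatic step: V₂/V₁ = 0.1057; T₂ = T₁·9.46^(0.3) = 1022 K.
Isobaric step: V₃/V₂ = T₃/T₂ = 521/1022.
V₃/V₁ = (V₂/V₁)(V₃/V₂) = 0.1057 × (521/1022) = 0.05387.

V₃/V₁ ≈ 0.0539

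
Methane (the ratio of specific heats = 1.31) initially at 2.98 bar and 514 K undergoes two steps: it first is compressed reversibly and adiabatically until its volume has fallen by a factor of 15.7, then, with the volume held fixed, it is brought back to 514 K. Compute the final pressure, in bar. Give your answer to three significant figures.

P₃ ≈ 46.8 bar

Adiabatic step (PV^γ = const): P₂ = 2.98×15.7^(1.31) = 109.9 bar; T₂ = 514×15.7^(0.31) = 1207 K.
Isochoric: P₃ = P₂(T₃/T₂) = 109.9 × (514/1207) = 46.79 bar.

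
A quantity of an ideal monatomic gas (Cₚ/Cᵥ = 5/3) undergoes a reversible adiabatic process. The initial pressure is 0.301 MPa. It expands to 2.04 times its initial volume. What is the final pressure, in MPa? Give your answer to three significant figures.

P₂ ≈ 0.0917 MPa

Adiabatic: P₁V₁^γ = P₂V₂^γ ⇒ P₂ = P₁ (V₁/V₂)^γ.
P₂ = 0.301 × (1/2.04)^(5/3) = 0.09173 MPa.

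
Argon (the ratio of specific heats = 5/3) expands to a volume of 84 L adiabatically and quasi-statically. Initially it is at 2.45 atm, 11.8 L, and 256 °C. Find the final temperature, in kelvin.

For a reversible adiabat TV^(γ−1) is constant, so T₂ = T₁ (V₁/V₂)^(γ−1).
T₁ = 256 °C = 529.1 K.
T₂ = 529.1 × (11.8/84)^(2/3) = 143 K.

T₂ ≈ 143 K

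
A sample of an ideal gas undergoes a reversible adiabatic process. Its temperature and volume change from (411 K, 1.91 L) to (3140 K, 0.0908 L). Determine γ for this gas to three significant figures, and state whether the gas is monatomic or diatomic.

γ ≈ 1.67; monatomic

TV^(γ−1) = const ⇒ γ − 1 = ln(T₂/T₁) / ln(V₁/V₂).
γ = 1 + ln(3140/411) / ln(1.91/0.0908) = 1.668.
γ ≈ 1.67 is close to 5/3, so the gas is monatomic.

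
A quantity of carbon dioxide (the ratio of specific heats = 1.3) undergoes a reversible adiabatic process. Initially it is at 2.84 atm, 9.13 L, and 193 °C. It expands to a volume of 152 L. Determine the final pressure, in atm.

Since PV^γ is constant along a reversible adiabat, P₂ = P₁ (V₁/V₂)^γ.
P₂ = 2.84 × (9.13/152)^(1.3) = 0.07337 atm.

P₂ ≈ 0.0734 atm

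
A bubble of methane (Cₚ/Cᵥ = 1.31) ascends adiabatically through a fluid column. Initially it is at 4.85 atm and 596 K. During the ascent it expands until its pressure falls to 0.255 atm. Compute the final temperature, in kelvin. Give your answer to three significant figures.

Adiabatic: T₂/T₁ = (P₂/P₁)^((γ−1)/γ).
T₂ = 596 × (0.255/4.85)^(0.237) = 296.8 K.

T₂ ≈ 297 K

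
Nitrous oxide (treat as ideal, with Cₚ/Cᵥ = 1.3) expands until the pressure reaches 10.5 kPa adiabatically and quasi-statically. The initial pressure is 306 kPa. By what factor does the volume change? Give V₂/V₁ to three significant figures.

V₂/V₁ ≈ 13.4

From PV^γ = const, V₂/V₁ = (P₁/P₂)^(1/γ).
V₂/V₁ = (306/10.5)^(0.769) = 13.38.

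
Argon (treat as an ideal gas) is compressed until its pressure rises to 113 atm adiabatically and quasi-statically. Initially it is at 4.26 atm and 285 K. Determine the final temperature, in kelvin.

Along an adiabat T P^((1−γ)/γ) is constant, so T₂ = T₁ (P₂/P₁)^((γ−1)/γ).
For a monatomic ideal gas γ = 5/3, so (γ−1)/γ = 2/5.
T₂ = 285 × (113/4.26)^(2/5) = 1058 K.

T₂ ≈ 1060 K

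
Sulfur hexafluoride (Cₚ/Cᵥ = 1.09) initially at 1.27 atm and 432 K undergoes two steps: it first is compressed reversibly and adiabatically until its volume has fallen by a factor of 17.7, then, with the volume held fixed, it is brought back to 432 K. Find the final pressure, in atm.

P₃ ≈ 22.5 atm

Adiabatic step (PV^γ = const): P₂ = 1.27×17.7^(1.09) = 29.11 atm; T₂ = 432×17.7^(0.09) = 559.5 K.
Isochoric: P₃ = P₂(T₃/T₂) = 29.11 × (432/559.5) = 22.48 atm.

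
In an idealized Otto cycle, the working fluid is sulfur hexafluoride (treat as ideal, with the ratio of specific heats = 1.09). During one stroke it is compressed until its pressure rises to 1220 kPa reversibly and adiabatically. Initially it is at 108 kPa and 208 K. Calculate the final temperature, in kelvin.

Adiabatic: T₂/T₁ = (P₂/P₁)^((γ−1)/γ).
T₂ = 208 × (1220/108)^(0.0826) = 254.1 K.

T₂ ≈ 254 K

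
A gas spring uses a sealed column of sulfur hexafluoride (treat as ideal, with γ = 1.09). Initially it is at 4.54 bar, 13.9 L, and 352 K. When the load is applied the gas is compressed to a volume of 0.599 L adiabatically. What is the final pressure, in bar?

P₂ ≈ 140 bar

Since PV^γ is constant along a reversible adiabat, P₂ = P₁ (V₁/V₂)^γ.
P₂ = 4.54 × (13.9/0.599)^(1.09) = 139.8 bar.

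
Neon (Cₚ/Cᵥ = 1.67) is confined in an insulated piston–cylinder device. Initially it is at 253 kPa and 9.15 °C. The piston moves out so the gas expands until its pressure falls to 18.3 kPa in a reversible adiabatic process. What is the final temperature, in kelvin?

T₂ ≈ 98.4 K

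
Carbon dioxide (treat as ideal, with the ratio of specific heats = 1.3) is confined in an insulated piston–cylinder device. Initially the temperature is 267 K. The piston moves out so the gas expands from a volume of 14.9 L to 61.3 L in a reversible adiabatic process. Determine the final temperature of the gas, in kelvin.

For a reversible adiabat TV^(γ−1) is constant, so T₂ = T₁ (V₁/V₂)^(γ−1).
T₂ = 267 × (14.9/61.3)^(0.3) = 174.7 K.

T₂ ≈ 175 K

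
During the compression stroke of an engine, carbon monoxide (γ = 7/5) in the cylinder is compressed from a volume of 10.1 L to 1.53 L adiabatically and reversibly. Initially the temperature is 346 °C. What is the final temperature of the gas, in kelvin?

T₂ ≈ 1320 K

Adiabatic: T₁V₁^(γ−1) = T₂V₂^(γ−1) ⇒ T₂ = T₁ (V₁/V₂)^(γ−1).
T₁ = 346 °C = 619.1 K.
T₂ = 619.1 × (10.1/1.53)^(2/5) = 1317 K.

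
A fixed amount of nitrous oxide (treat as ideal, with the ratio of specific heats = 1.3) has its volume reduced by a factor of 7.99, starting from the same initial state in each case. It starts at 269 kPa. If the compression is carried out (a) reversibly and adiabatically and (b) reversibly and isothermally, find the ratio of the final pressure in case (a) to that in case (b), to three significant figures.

P_adiabatic / P_isothermal ≈ 1.87

Isothermal: P_b = P₁(V₁/V₂) = 269×7.99.
Adiabatic: P_a = P₁(V₁/V₂)^γ = 269×7.99^(1.3).
P_a/P_b = (V₁/V₂)^(γ−1) = 7.99^(0.3) = 1.865.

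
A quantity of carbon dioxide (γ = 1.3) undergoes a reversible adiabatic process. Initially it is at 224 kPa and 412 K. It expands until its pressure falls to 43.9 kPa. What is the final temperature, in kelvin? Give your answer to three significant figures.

Along an adiabat T P^((1−γ)/γ) is constant, so T₂ = T₁ (P₂/P₁)^((γ−1)/γ).
T₂ = 412 × (43.9/224)^(0.231) = 282.9 K.

T₂ ≈ 283 K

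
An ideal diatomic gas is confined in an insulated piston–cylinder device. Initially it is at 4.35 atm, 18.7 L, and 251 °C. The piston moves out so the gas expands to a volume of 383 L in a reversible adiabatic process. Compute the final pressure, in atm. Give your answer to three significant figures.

Since PV^γ is constant along a reversible adiabat, P₂ = P₁ (V₁/V₂)^γ.
γ = 7/5 for a diatomic ideal gas.
P₂ = 4.35 × (18.7/383)^(7/5) = 0.06347 atm.

P₂ ≈ 0.0635 atm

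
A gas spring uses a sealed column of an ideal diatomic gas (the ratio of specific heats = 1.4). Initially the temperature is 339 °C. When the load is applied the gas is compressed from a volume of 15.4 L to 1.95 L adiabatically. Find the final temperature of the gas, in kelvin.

T₂ ≈ 1400 K

Adiabatic: T₁V₁^(γ−1) = T₂V₂^(γ−1) ⇒ T₂ = T₁ (V₁/V₂)^(γ−1).
T₁ = 339 °C = 612.1 K.
T₂ = 612.1 × (15.4/1.95)^(0.4) = 1399 K.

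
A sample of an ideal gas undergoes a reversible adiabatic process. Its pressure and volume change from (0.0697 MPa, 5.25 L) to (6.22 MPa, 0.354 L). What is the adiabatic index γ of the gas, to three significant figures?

γ ≈ 1.67

PV^γ = const ⇒ γ = ln(P₂/P₁) / ln(V₁/V₂).
γ = ln(6.22/0.0697) / ln(5.25/0.354) = 1.665.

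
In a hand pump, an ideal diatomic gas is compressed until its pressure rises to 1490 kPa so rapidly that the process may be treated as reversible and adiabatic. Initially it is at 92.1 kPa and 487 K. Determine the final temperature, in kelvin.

Adiabatic: T₂/T₁ = (P₂/P₁)^((γ−1)/γ).
For a diatomic ideal gas γ = 7/5, so (γ−1)/γ = 2/7.
T₂ = 487 × (1490/92.1)^(2/7) = 1079 K.

T₂ ≈ 1080 K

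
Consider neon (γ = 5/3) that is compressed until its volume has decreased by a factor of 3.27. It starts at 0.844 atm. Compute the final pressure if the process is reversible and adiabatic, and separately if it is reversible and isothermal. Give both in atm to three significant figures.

adiabatic: 6.08 atm; isothermal: 2.76 atm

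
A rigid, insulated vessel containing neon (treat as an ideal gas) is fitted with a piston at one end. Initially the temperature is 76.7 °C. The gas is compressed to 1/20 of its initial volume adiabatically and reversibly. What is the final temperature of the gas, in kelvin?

Adiabatic: T₁V₁^(γ−1) = T₂V₂^(γ−1) ⇒ T₂ = T₁ (V₁/V₂)^(γ−1).
For a monatomic ideal gas γ = 5/3, so γ−1 = 2/3.
T₁ = 76.7 °C = 349.8 K.
T₂ = 349.8 × 20^(2/3) = 2578 K.

T₂ ≈ 2580 K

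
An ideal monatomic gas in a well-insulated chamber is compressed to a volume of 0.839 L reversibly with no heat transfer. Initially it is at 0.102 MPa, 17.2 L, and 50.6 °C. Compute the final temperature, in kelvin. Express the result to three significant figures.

Adiabatic: T₁V₁^(γ−1) = T₂V₂^(γ−1) ⇒ T₂ = T₁ (V₁/V₂)^(γ−1).
γ = 5/3 for a monatomic ideal gas.
T₁ = 50.6 °C = 323.8 K.
T₂ = 323.8 × (17.2/0.839)^(2/3) = 2425 K.

T₂ ≈ 2430 K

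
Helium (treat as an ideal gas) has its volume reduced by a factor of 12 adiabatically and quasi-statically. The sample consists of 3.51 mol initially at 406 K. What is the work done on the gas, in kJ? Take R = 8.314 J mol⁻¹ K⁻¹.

W ≈ 75.4 kJ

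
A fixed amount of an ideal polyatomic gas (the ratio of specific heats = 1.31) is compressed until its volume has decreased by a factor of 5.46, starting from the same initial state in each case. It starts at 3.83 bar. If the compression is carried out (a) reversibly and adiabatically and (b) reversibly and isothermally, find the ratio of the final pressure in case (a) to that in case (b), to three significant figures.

Isothermal: P_b = P₁(V₁/V₂) = 3.83×5.46.
Adiabatic: P_a = P₁(V₁/V₂)^γ = 3.83×5.46^(1.31).
P_a/P_b = (V₁/V₂)^(γ−1) = 5.46^(0.31) = 1.693.

P_adiabatic / P_isothermal ≈ 1.69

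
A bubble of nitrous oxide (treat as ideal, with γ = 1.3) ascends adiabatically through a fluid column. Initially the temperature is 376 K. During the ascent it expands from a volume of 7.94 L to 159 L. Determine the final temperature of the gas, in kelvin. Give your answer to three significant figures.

Adiabatic: T₁V₁^(γ−1) = T₂V₂^(γ−1) ⇒ T₂ = T₁ (V₁/V₂)^(γ−1).
T₂ = 376 × (7.94/159)^(0.3) = 153 K.

T₂ ≈ 153 K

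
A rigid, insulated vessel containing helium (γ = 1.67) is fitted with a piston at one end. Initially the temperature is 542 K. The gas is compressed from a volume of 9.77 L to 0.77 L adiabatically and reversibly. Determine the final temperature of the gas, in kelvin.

Adiabatic: T₁V₁^(γ−1) = T₂V₂^(γ−1) ⇒ T₂ = T₁ (V₁/V₂)^(γ−1).
T₂ = 542 × (9.77/0.77)^(0.67) = 2974 K.

T₂ ≈ 2970 K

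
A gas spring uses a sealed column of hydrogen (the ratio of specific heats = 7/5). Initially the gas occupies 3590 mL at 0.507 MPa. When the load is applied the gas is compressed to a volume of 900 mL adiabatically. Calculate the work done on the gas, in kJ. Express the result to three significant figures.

P₂ = P₁(V₁/V₂)^γ = 0.507×(3590/900)^(7/5) = 3.517 MPa.
For a reversible adiabat, W_by_gas = (P₁V₁ − P₂V₂)/(γ−1).
W_by = (507000×0.00359 − 3.517×10^6×0.0009) / (2/5) = -3363 J.
W_on_gas = −W_by = 3363 J.

W ≈ 3.36 kJ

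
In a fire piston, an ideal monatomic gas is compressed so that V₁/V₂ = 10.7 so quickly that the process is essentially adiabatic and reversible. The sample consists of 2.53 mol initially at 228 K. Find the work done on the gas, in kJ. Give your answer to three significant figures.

For a reversible adiabat TV^(γ−1) is constant, so T₂ = T₁ (V₁/V₂)^(γ−1).
γ = 5/3 for a monatomic ideal gas, so γ−1 = 2/3.
T₂ = 228 × 10.7^(2/3) = 1107 K.
Q = 0, so ΔU = W_on_gas = nCᵥΔT with Cᵥ = R/(γ−1) = 12.47 J/(mol·K).
ΔU = 2.53 × 12.47 × (1107 − 228) = 27740 J.

W ≈ 27.7 kJ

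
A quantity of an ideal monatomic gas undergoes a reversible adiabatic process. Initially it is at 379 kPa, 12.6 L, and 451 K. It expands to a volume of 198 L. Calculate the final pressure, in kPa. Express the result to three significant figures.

P₂ ≈ 3.84 kPa

Since PV^γ is constant along a reversible adiabat, P₂ = P₁ (V₁/V₂)^γ.
γ = 5/3 for a monatomic ideal gas.
P₂ = 379 × (12.6/198)^(5/3) = 3.844 kPa.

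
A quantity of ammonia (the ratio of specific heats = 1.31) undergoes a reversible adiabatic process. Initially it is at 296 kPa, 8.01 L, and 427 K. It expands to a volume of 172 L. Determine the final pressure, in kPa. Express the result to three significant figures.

P₂ ≈ 5.33 kPa

Adiabatic: P₁V₁^γ = P₂V₂^γ ⇒ P₂ = P₁ (V₁/V₂)^γ.
P₂ = 296 × (8.01/172)^(1.31) = 5.327 kPa.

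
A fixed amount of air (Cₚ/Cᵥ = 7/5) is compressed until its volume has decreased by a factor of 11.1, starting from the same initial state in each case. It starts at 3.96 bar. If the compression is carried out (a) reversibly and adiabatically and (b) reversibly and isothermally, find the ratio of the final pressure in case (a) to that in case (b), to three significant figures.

P_adiabatic / P_isothermal ≈ 2.62

Isothermal: P_b = P₁(V₁/V₂) = 3.96×11.1.
Adiabatic: P_a = P₁(V₁/V₂)^γ = 3.96×11.1^(7/5).
P_a/P_b = (V₁/V₂)^(γ−1) = 11.1^(2/5) = 2.619.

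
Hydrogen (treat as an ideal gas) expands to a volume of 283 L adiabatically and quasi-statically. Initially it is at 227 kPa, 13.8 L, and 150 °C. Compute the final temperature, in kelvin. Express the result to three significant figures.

T₂ ≈ 126 K

For a reversible adiabat TV^(γ−1) is constant, so T₂ = T₁ (V₁/V₂)^(γ−1).
γ = 7/5 for a diatomic ideal gas.
T₁ = 150 °C = 423.1 K.
T₂ = 423.1 × (13.8/283)^(2/5) = 126.4 K.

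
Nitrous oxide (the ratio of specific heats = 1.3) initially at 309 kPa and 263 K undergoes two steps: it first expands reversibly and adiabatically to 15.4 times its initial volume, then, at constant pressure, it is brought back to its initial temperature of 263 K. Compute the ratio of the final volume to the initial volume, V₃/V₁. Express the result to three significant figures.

Adiabatic step: V₂/V₁ = 15.4; T₂ = T₁·(1/15.4)^(0.3) = 115.8 K.
Isobaric step: V₃/V₂ = T₃/T₂ = 263/115.8.
V₃/V₁ = (V₂/V₁)(V₃/V₂) = 15.4 × (263/115.8) = 34.98.

V₃/V₁ ≈ 35.0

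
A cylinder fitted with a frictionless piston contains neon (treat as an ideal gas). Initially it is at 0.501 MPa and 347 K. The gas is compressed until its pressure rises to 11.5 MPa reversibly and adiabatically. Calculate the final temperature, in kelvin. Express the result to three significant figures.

Along an adiabat T P^((1−γ)/γ) is constant, so T₂ = T₁ (P₂/P₁)^((γ−1)/γ).
For a monatomic ideal gas γ = 5/3, so (γ−1)/γ = 2/5.
T₂ = 347 × (11.5/0.501)^(2/5) = 1215 K.

T₂ ≈ 1220 K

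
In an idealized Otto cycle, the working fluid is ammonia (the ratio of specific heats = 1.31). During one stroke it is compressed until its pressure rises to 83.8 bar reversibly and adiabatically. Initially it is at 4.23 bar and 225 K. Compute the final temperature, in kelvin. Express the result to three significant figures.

Along an adiabat T P^((1−γ)/γ) is constant, so T₂ = T₁ (P₂/P₁)^((γ−1)/γ).
T₂ = 225 × (83.8/4.23)^(0.237) = 456.1 K.

T₂ ≈ 456 K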